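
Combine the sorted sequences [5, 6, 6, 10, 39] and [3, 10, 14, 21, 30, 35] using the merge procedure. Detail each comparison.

Merging process:

Compare 5 vs 3: take 3 from right. Merged: [3]
Compare 5 vs 10: take 5 from left. Merged: [3, 5]
Compare 6 vs 10: take 6 from left. Merged: [3, 5, 6]
Compare 6 vs 10: take 6 from left. Merged: [3, 5, 6, 6]
Compare 10 vs 10: take 10 from left. Merged: [3, 5, 6, 6, 10]
Compare 39 vs 10: take 10 from right. Merged: [3, 5, 6, 6, 10, 10]
Compare 39 vs 14: take 14 from right. Merged: [3, 5, 6, 6, 10, 10, 14]
Compare 39 vs 21: take 21 from right. Merged: [3, 5, 6, 6, 10, 10, 14, 21]
Compare 39 vs 30: take 30 from right. Merged: [3, 5, 6, 6, 10, 10, 14, 21, 30]
Compare 39 vs 35: take 35 from right. Merged: [3, 5, 6, 6, 10, 10, 14, 21, 30, 35]
Append remaining from left: [39]. Merged: [3, 5, 6, 6, 10, 10, 14, 21, 30, 35, 39]

Final merged array: [3, 5, 6, 6, 10, 10, 14, 21, 30, 35, 39]
Total comparisons: 10

The merged array is [3, 5, 6, 6, 10, 10, 14, 21, 30, 35, 39], requiring 10 comparisons. The merge step runs in O(n) time where n is the total number of elements.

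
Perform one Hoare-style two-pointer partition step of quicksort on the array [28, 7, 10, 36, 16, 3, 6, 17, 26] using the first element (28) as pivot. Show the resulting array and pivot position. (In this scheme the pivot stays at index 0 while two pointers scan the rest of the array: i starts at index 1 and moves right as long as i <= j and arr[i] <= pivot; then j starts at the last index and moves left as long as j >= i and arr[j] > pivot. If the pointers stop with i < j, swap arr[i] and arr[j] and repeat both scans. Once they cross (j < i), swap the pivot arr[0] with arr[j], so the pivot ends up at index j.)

Hoare-style two-pointer partition with pivot = 28:

Initial array: [28, 7, 10, 36, 16, 3, 6, 17, 26]

Pointers start at i = 1, j = 8.
i stops at index 3 (arr[3]=36 > 28), j stops at index 8 (arr[8]=26 <= 28): swap arr[3] and arr[8], array becomes [28, 7, 10, 26, 16, 3, 6, 17, 36]
i ends at 8, j ends at 7: the pointers have crossed (j < i), so scanning stops.

Swap pivot arr[0] with arr[7] to place pivot at position 7: [17, 7, 10, 26, 16, 3, 6, 28, 36]
Pivot position: 7

After partitioning with pivot 28, the array becomes [17, 7, 10, 26, 16, 3, 6, 28, 36]. The pivot is placed at index 7. All elements to the left of the pivot are <= 28, and all elements to the right are > 28.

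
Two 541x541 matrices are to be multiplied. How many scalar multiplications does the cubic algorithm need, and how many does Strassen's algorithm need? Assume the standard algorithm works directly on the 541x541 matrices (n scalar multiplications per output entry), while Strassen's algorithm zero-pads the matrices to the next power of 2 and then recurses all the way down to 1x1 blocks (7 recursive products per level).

Matrix multiplication for 541x541 matrices:

Strassen's algorithm requires power-of-2 dimensions. Pad 541x541 to 1024x1024 (next power of 2).

Standard algorithm: 541^3 = 158340421 multiplications
Strassen's algorithm: 7^(log2(1024)) = 7^10 = 282475249 multiplications
Difference: 158340421 - 282475249 = -124134828 (Strassen uses MORE here due to padding overhead — for small or just-over-power-of-2 n, padding can outweigh the per-level savings)

Standard: 158340421 multiplications (541^3). Strassen: 282475249 multiplications (7^10, after padding to 1024x1024). Strassen reduces 8 recursive multiplications to 7 at each level.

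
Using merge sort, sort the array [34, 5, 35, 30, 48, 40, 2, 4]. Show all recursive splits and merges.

Merge sort trace:

Split: [34, 5, 35, 30, 48, 40, 2, 4] -> [34, 5, 35, 30] and [48, 40, 2, 4]
  Split: [34, 5, 35, 30] -> [34, 5] and [35, 30]
    Split: [34, 5] -> [34] and [5]
    Merge: [34] + [5] -> [5, 34]
    Split: [35, 30] -> [35] and [30]
    Merge: [35] + [30] -> [30, 35]
  Merge: [5, 34] + [30, 35] -> [5, 30, 34, 35]
  Split: [48, 40, 2, 4] -> [48, 40] and [2, 4]
    Split: [48, 40] -> [48] and [40]
    Merge: [48] + [40] -> [40, 48]
    Split: [2, 4] -> [2] and [4]
    Merge: [2] + [4] -> [2, 4]
  Merge: [40, 48] + [2, 4] -> [2, 4, 40, 48]
Merge: [5, 30, 34, 35] + [2, 4, 40, 48] -> [2, 4, 5, 30, 34, 35, 40, 48]

Final sorted array: [2, 4, 5, 30, 34, 35, 40, 48]

The merge sort proceeds by recursively splitting the array and merging sorted halves.
After all merges, the sorted array is [2, 4, 5, 30, 34, 35, 40, 48].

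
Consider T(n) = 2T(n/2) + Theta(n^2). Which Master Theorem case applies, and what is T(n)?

Master Theorem for T(n) = 2T(n/2) + O(n^2):

a = 2, b = 2, c = 2
log_b(a) = log_2(2) = 1.0000

Case 3: c = 2 > log_2(2) = 1.0000
T(n) = O(n^2) = O(n^2)

For T(n) = 2T(n/2) + O(n^2): log_2(2) = 1.0000. This is Case 3 of the Master Theorem (c > log_b(a), work dominated by root), giving O(n^2).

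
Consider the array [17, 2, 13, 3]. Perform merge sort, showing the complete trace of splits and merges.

Merge sort trace:

Split: [17, 2, 13, 3] -> [17, 2] and [13, 3]
  Split: [17, 2] -> [17] and [2]
  Merge: [17] + [2] -> [2, 17]
  Split: [13, 3] -> [13] and [3]
  Merge: [13] + [3] -> [3, 13]
Merge: [2, 17] + [3, 13] -> [2, 3, 13, 17]

Final sorted array: [2, 3, 13, 17]

The merge sort proceeds by recursively splitting the array and merging sorted halves.
After all merges, the sorted array is [2, 3, 13, 17].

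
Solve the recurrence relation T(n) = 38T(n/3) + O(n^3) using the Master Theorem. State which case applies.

Master Theorem for T(n) = 38T(n/3) + O(n^3):

a = 38, b = 3, c = 3
log_b(a) = log_3(38) = 3.3111

Case 1: c = 3 < log_3(38) = 3.3111
T(n) = O(n^(log_3 38))

For T(n) = 38T(n/3) + O(n^3): log_3(38) = 3.3111. This is Case 1 of the Master Theorem (c < log_b(a), work dominated by leaves), giving O(n^(log_3 38)).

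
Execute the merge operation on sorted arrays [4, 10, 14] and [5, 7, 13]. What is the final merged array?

Merging process:

Compare 4 vs 5: take 4 from left. Merged: [4]
Compare 10 vs 5: take 5 from right. Merged: [4, 5]
Compare 10 vs 7: take 7 from right. Merged: [4, 5, 7]
Compare 10 vs 13: take 10 from left. Merged: [4, 5, 7, 10]
Compare 14 vs 13: take 13 from right. Merged: [4, 5, 7, 10, 13]
Append remaining from left: [14]. Merged: [4, 5, 7, 10, 13, 14]

Final merged array: [4, 5, 7, 10, 13, 14]
Total comparisons: 5

The merged array is [4, 5, 7, 10, 13, 14], requiring 5 comparisons. The merge step runs in O(n) time where n is the total number of elements.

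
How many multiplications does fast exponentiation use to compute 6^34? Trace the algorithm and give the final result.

Computing 6^34 by squaring (build up from 6^1; each line after the first costs one multiplication):

6^1 = 6
6^2 = (6^1)^2 = 6^2 = 36
6^4 = (6^2)^2 = 36^2 = 1296
6^8 = (6^4)^2 = 1296^2 = 1679616
6^16 = (6^8)^2 = 1679616^2 = 2821109907456
6^17 = 6 * 6^16 = 6 * 2821109907456 = 16926659444736
6^34 = (6^17)^2 = 16926659444736^2 = 286511799958070431838109696

Result: 286511799958070431838109696
Multiplications needed: 6 (6 lines after 6^1)

6^34 = 286511799958070431838109696. Using exponentiation by squaring, this requires 6 multiplications. The key idea: if the exponent is even, square the half-power; if odd, multiply by the base once.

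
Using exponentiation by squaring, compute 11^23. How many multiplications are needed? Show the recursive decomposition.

Computing 11^23 by squaring (build up from 11^1; each line after the first costs one multiplication):

11^1 = 11
11^2 = (11^1)^2 = 11^2 = 121
11^4 = (11^2)^2 = 121^2 = 14641
11^5 = 11 * 11^4 = 11 * 14641 = 161051
11^10 = (11^5)^2 = 161051^2 = 25937424601
11^11 = 11 * 11^10 = 11 * 25937424601 = 285311670611
11^22 = (11^11)^2 = 285311670611^2 = 81402749386839761113321
11^23 = 11 * 11^22 = 11 * 81402749386839761113321 = 895430243255237372246531

Result: 895430243255237372246531
Multiplications needed: 7 (7 lines after 11^1)

11^23 = 895430243255237372246531. Using exponentiation by squaring, this requires 7 multiplications. The key idea: if the exponent is even, square the half-power; if odd, multiply by the base once.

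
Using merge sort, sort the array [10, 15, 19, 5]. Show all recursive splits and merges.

Merge sort trace:

Split: [10, 15, 19, 5] -> [10, 15] and [19, 5]
  Split: [10, 15] -> [10] and [15]
  Merge: [10] + [15] -> [10, 15]
  Split: [19, 5] -> [19] and [5]
  Merge: [19] + [5] -> [5, 19]
Merge: [10, 15] + [5, 19] -> [5, 10, 15, 19]

Final sorted array: [5, 10, 15, 19]

The merge sort proceeds by recursively splitting the array and merging sorted halves.
After all merges, the sorted array is [5, 10, 15, 19].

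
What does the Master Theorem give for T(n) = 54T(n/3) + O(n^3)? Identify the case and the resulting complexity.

Master Theorem for T(n) = 54T(n/3) + O(n^3):

a = 54, b = 3, c = 3
log_b(a) = log_3(54) = 3.6309

Case 1: c = 3 < log_3(54) = 3.6309
T(n) = O(n^(log_3 54))

For T(n) = 54T(n/3) + O(n^3): log_3(54) = 3.6309. This is Case 1 of the Master Theorem (c < log_b(a), work dominated by leaves), giving O(n^(log_3 54)).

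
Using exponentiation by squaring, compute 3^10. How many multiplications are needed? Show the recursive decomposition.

Computing 3^10 by squaring (build up from 3^1; each line after the first costs one multiplication):

3^1 = 3
3^2 = (3^1)^2 = 3^2 = 9
3^4 = (3^2)^2 = 9^2 = 81
3^5 = 3 * 3^4 = 3 * 81 = 243
3^10 = (3^5)^2 = 243^2 = 59049

Result: 59049
Multiplications needed: 4 (4 lines after 3^1)

3^10 = 59049. Using exponentiation by squaring, this requires 4 multiplications. The key idea: if the exponent is even, square the half-power; if odd, multiply by the base once.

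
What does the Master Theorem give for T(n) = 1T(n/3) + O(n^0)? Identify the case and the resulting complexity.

Master Theorem for T(n) = 1T(n/3) + O(n^0):

a = 1, b = 3, c = 0
log_b(a) = log_3(1) = 0.0000

Case 2: c = 0 = log_3(1) = 0.0000
T(n) = O(n^0 log n) = O(log n)

For T(n) = 1T(n/3) + O(n^0): log_3(1) = 0.0000. This is Case 2 of the Master Theorem (c = log_b(a), equal work at all levels), giving O(log n).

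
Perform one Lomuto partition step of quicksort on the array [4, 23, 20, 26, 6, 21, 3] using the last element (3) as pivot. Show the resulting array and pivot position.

Lomuto partition with pivot = 3:

Initial array: [4, 23, 20, 26, 6, 21, 3]

arr[0]=4 > 3: no swap
arr[1]=23 > 3: no swap
arr[2]=20 > 3: no swap
arr[3]=26 > 3: no swap
arr[4]=6 > 3: no swap
arr[5]=21 > 3: no swap

Place pivot at position 0: [3, 23, 20, 26, 6, 21, 4]
Pivot position: 0

After partitioning with pivot 3, the array becomes [3, 23, 20, 26, 6, 21, 4]. The pivot is placed at index 0. All elements to the left of the pivot are <= 3, and all elements to the right are > 3.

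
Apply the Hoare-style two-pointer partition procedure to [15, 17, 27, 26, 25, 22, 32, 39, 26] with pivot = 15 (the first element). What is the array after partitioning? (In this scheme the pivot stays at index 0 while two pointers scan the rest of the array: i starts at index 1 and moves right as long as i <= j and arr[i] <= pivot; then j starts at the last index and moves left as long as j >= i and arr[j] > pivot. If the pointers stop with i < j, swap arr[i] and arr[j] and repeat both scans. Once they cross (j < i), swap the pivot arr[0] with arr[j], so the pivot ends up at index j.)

Hoare-style two-pointer partition with pivot = 15:

Initial array: [15, 17, 27, 26, 25, 22, 32, 39, 26]

Pointers start at i = 1, j = 8.
i ends at 1, j ends at 0: the pointers have crossed (j < i), so scanning stops.

j = 0, so swapping arr[0] with arr[j] leaves the pivot at position 0: [15, 17, 27, 26, 25, 22, 32, 39, 26]
Pivot position: 0

After partitioning with pivot 15, the array becomes [15, 17, 27, 26, 25, 22, 32, 39, 26]. The pivot is placed at index 0. All elements to the left of the pivot are <= 15, and all elements to the right are > 15.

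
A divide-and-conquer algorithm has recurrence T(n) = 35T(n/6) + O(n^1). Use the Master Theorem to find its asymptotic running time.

Master Theorem for T(n) = 35T(n/6) + O(n^1):

a = 35, b = 6, c = 1
log_b(a) = log_6(35) = 1.9843

Case 1: c = 1 < log_6(35) = 1.9843
T(n) = O(n^(log_6 35))

For T(n) = 35T(n/6) + O(n^1): log_6(35) = 1.9843. This is Case 1 of the Master Theorem (c < log_b(a), work dominated by leaves), giving O(n^(log_6 35)).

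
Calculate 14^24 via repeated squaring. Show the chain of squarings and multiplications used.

Computing 14^24 by squaring (build up from 14^1; each line after the first costs one multiplication):

14^1 = 14
14^2 = (14^1)^2 = 14^2 = 196
14^3 = 14 * 14^2 = 14 * 196 = 2744
14^6 = (14^3)^2 = 2744^2 = 7529536
14^12 = (14^6)^2 = 7529536^2 = 56693912375296
14^24 = (14^12)^2 = 56693912375296^2 = 3214199700417740936751087616

Result: 3214199700417740936751087616
Multiplications needed: 5 (5 lines after 14^1)

14^24 = 3214199700417740936751087616. Using exponentiation by squaring, this requires 5 multiplications. The key idea: if the exponent is even, square the half-power; if odd, multiply by the base once.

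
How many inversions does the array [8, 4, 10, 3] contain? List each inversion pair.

Finding inversions in [8, 4, 10, 3]:

(0, 1): arr[0]=8 > arr[1]=4
(0, 3): arr[0]=8 > arr[3]=3
(1, 3): arr[1]=4 > arr[3]=3
(2, 3): arr[2]=10 > arr[3]=3

Total inversions: 4

The array has 4 inversion(s): (0,1), (0,3), (1,3), (2,3). Each pair (i,j) satisfies i < j and arr[i] > arr[j].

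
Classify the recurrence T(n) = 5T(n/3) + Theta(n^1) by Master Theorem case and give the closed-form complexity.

Master Theorem for T(n) = 5T(n/3) + O(n^1):

a = 5, b = 3, c = 1
log_b(a) = log_3(5) = 1.4650

Case 1: c = 1 < log_3(5) = 1.4650
T(n) = O(n^(log_3 5))

For T(n) = 5T(n/3) + O(n^1): log_3(5) = 1.4650. This is Case 1 of the Master Theorem (c < log_b(a), work dominated by leaves), giving O(n^(log_3 5)).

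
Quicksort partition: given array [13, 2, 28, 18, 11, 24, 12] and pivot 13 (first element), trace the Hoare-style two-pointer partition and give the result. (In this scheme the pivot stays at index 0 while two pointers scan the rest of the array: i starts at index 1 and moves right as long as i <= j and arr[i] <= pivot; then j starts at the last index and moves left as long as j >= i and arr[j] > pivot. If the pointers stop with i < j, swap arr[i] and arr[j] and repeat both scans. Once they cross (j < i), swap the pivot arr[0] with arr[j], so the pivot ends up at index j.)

Hoare-style two-pointer partition with pivot = 13:

Initial array: [13, 2, 28, 18, 11, 24, 12]

Pointers start at i = 1, j = 6.
i stops at index 2 (arr[2]=28 > 13), j stops at index 6 (arr[6]=12 <= 13): swap arr[2] and arr[6], array becomes [13, 2, 12, 18, 11, 24, 28]
i stops at index 3 (arr[3]=18 > 13), j stops at index 4 (arr[4]=11 <= 13): swap arr[3] and arr[4], array becomes [13, 2, 12, 11, 18, 24, 28]
i ends at 4, j ends at 3: the pointers have crossed (j < i), so scanning stops.

Swap pivot arr[0] with arr[3] to place pivot at position 3: [11, 2, 12, 13, 18, 24, 28]
Pivot position: 3

After partitioning with pivot 13, the array becomes [11, 2, 12, 13, 18, 24, 28]. The pivot is placed at index 3. All elements to the left of the pivot are <= 13, and all elements to the right are > 13.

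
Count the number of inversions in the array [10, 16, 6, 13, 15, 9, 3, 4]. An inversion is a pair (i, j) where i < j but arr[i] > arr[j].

Finding inversions in [10, 16, 6, 13, 15, 9, 3, 4]:

(0, 2): arr[0]=10 > arr[2]=6
(0, 5): arr[0]=10 > arr[5]=9
(0, 6): arr[0]=10 > arr[6]=3
(0, 7): arr[0]=10 > arr[7]=4
(1, 2): arr[1]=16 > arr[2]=6
(1, 3): arr[1]=16 > arr[3]=13
(1, 4): arr[1]=16 > arr[4]=15
(1, 5): arr[1]=16 > arr[5]=9
(1, 6): arr[1]=16 > arr[6]=3
(1, 7): arr[1]=16 > arr[7]=4
(2, 6): arr[2]=6 > arr[6]=3
(2, 7): arr[2]=6 > arr[7]=4
(3, 5): arr[3]=13 > arr[5]=9
(3, 6): arr[3]=13 > arr[6]=3
(3, 7): arr[3]=13 > arr[7]=4
(4, 5): arr[4]=15 > arr[5]=9
(4, 6): arr[4]=15 > arr[6]=3
(4, 7): arr[4]=15 > arr[7]=4
(5, 6): arr[5]=9 > arr[6]=3
(5, 7): arr[5]=9 > arr[7]=4

Total inversions: 20

The array has 20 inversion(s): (0,2), (0,5), (0,6), (0,7), (1,2), (1,3), (1,4), (1,5), (1,6), (1,7), (2,6), (2,7), (3,5), (3,6), (3,7), (4,5), (4,6), (4,7), (5,6), (5,7). Each pair (i,j) satisfies i < j and arr[i] > arr[j].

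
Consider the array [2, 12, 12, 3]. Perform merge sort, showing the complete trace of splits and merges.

Merge sort trace:

Split: [2, 12, 12, 3] -> [2, 12] and [12, 3]
  Split: [2, 12] -> [2] and [12]
  Merge: [2] + [12] -> [2, 12]
  Split: [12, 3] -> [12] and [3]
  Merge: [12] + [3] -> [3, 12]
Merge: [2, 12] + [3, 12] -> [2, 3, 12, 12]

Final sorted array: [2, 3, 12, 12]

The merge sort proceeds by recursively splitting the array and merging sorted halves.
After all merges, the sorted array is [2, 3, 12, 12].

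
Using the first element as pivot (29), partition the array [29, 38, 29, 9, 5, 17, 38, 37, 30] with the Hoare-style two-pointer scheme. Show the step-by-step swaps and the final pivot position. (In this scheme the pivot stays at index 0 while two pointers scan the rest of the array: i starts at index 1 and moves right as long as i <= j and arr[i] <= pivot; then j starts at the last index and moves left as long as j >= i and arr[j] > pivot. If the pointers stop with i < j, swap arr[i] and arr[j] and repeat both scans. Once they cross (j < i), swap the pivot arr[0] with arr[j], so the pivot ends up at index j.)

Hoare-style two-pointer partition with pivot = 29:

Initial array: [29, 38, 29, 9, 5, 17, 38, 37, 30]

Pointers start at i = 1, j = 8.
i stops at index 1 (arr[1]=38 > 29), j stops at index 5 (arr[5]=17 <= 29): swap arr[1] and arr[5], array becomes [29, 17, 29, 9, 5, 38, 38, 37, 30]
i ends at 5, j ends at 4: the pointers have crossed (j < i), so scanning stops.

Swap pivot arr[0] with arr[4] to place pivot at position 4: [5, 17, 29, 9, 29, 38, 38, 37, 30]
Pivot position: 4

After partitioning with pivot 29, the array becomes [5, 17, 29, 9, 29, 38, 38, 37, 30]. The pivot is placed at index 4. All elements to the left of the pivot are <= 29, and all elements to the right are > 29.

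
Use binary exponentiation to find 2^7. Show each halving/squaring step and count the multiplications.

Computing 2^7 by squaring (build up from 2^1; each line after the first costs one multiplication):

2^1 = 2
2^2 = (2^1)^2 = 2^2 = 4
2^3 = 2 * 2^2 = 2 * 4 = 8
2^6 = (2^3)^2 = 8^2 = 64
2^7 = 2 * 2^6 = 2 * 64 = 128

Result: 128
Multiplications needed: 4 (4 lines after 2^1)

2^7 = 128. Using exponentiation by squaring, this requires 4 multiplications. The key idea: if the exponent is even, square the half-power; if odd, multiply by the base once.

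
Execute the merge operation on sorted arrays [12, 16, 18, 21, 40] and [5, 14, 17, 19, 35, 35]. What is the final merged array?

Merging process:

Compare 12 vs 5: take 5 from right. Merged: [5]
Compare 12 vs 14: take 12 from left. Merged: [5, 12]
Compare 16 vs 14: take 14 from right. Merged: [5, 12, 14]
Compare 16 vs 17: take 16 from left. Merged: [5, 12, 14, 16]
Compare 18 vs 17: take 17 from right. Merged: [5, 12, 14, 16, 17]
Compare 18 vs 19: take 18 from left. Merged: [5, 12, 14, 16, 17, 18]
Compare 21 vs 19: take 19 from right. Merged: [5, 12, 14, 16, 17, 18, 19]
Compare 21 vs 35: take 21 from left. Merged: [5, 12, 14, 16, 17, 18, 19, 21]
Compare 40 vs 35: take 35 from right. Merged: [5, 12, 14, 16, 17, 18, 19, 21, 35]
Compare 40 vs 35: take 35 from right. Merged: [5, 12, 14, 16, 17, 18, 19, 21, 35, 35]
Append remaining from left: [40]. Merged: [5, 12, 14, 16, 17, 18, 19, 21, 35, 35, 40]

Final merged array: [5, 12, 14, 16, 17, 18, 19, 21, 35, 35, 40]
Total comparisons: 10

The merged array is [5, 12, 14, 16, 17, 18, 19, 21, 35, 35, 40], requiring 10 comparisons. The merge step runs in O(n) time where n is the total number of elements.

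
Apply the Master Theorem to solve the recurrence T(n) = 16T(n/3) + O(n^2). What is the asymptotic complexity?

Master Theorem for T(n) = 16T(n/3) + O(n^2):

a = 16, b = 3, c = 2
log_b(a) = log_3(16) = 2.5237

Case 1: c = 2 < log_3(16) = 2.5237
T(n) = O(n^(log_3 16))

For T(n) = 16T(n/3) + O(n^2): log_3(16) = 2.5237. This is Case 1 of the Master Theorem (c < log_b(a), work dominated by leaves), giving O(n^(log_3 16)).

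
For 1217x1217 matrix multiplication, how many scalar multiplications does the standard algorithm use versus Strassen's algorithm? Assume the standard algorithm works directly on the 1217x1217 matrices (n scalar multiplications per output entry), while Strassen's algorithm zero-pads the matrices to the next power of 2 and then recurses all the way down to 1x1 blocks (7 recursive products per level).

Matrix multiplication for 1217x1217 matrices:

Strassen's algorithm requires power-of-2 dimensions. Pad 1217x1217 to 2048x2048 (next power of 2).

Standard algorithm: 1217^3 = 1802485313 multiplications
Strassen's algorithm: 7^(log2(2048)) = 7^11 = 1977326743 multiplications
Difference: 1802485313 - 1977326743 = -174841430 (Strassen uses MORE here due to padding overhead — for small or just-over-power-of-2 n, padding can outweigh the per-level savings)

Standard: 1802485313 multiplications (1217^3). Strassen: 1977326743 multiplications (7^11, after padding to 2048x2048). Strassen reduces 8 recursive multiplications to 7 at each level.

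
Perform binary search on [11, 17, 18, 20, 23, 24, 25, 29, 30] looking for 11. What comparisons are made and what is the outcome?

Binary search for 11 in [11, 17, 18, 20, 23, 24, 25, 29, 30]:

lo=0, hi=8, mid=4, arr[mid]=23 -> 23 > 11, search left half
lo=0, hi=3, mid=1, arr[mid]=17 -> 17 > 11, search left half
lo=0, hi=0, mid=0, arr[mid]=11 -> Found target at index 0!

Binary search finds 11 at index 0 after 3 comparisons. The search repeatedly halves the search space by comparing with the middle element.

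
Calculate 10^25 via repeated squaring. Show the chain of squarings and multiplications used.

Computing 10^25 by squaring (build up from 10^1; each line after the first costs one multiplication):

10^1 = 10
10^2 = (10^1)^2 = 10^2 = 100
10^3 = 10 * 10^2 = 10 * 100 = 1000
10^6 = (10^3)^2 = 1000^2 = 1000000
10^12 = (10^6)^2 = 1000000^2 = 1000000000000
10^24 = (10^12)^2 = 1000000000000^2 = 1000000000000000000000000
10^25 = 10 * 10^24 = 10 * 1000000000000000000000000 = 10000000000000000000000000

Result: 10000000000000000000000000
Multiplications needed: 6 (6 lines after 10^1)

10^25 = 10000000000000000000000000. Using exponentiation by squaring, this requires 6 multiplications. The key idea: if the exponent is even, square the half-power; if odd, multiply by the base once.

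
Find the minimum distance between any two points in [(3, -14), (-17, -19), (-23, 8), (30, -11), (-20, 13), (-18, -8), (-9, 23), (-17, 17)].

Computing all pairwise distances among 8 points:

d((3, -14), (-17, -19)) = 20.6155
d((3, -14), (-23, 8)) = 34.0588
d((3, -14), (30, -11)) = 27.1662
d((3, -14), (-20, 13)) = 35.4683
d((3, -14), (-18, -8)) = 21.8403
d((3, -14), (-9, 23)) = 38.8973
d((3, -14), (-17, 17)) = 36.8917
d((-17, -19), (-23, 8)) = 27.6586
d((-17, -19), (30, -11)) = 47.676
d((-17, -19), (-20, 13)) = 32.1403
d((-17, -19), (-18, -8)) = 11.0454
d((-17, -19), (-9, 23)) = 42.7551
d((-17, -19), (-17, 17)) = 36.0
d((-23, 8), (30, -11)) = 56.3028
d((-23, 8), (-20, 13)) = 5.831
d((-23, 8), (-18, -8)) = 16.7631
d((-23, 8), (-9, 23)) = 20.5183
d((-23, 8), (-17, 17)) = 10.8167
d((30, -11), (-20, 13)) = 55.4617
d((30, -11), (-18, -8)) = 48.0937
d((30, -11), (-9, 23)) = 51.7397
d((30, -11), (-17, 17)) = 54.7083
d((-20, 13), (-18, -8)) = 21.095
d((-20, 13), (-9, 23)) = 14.8661
d((-20, 13), (-17, 17)) = 5.0 <-- minimum
d((-18, -8), (-9, 23)) = 32.28
d((-18, -8), (-17, 17)) = 25.02
d((-9, 23), (-17, 17)) = 10.0

Closest pair: (-20, 13) and (-17, 17) with distance 5.0

The closest pair is (-20, 13) and (-17, 17) with Euclidean distance 5.0. For 8 points, brute-force pairwise comparison is shown above. For large n, the divide-and-conquer algorithm (sort by x, recurse on halves, check the dividing strip) achieves O(n log n).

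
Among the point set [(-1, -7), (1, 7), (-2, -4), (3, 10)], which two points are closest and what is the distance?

Computing all pairwise distances among 4 points:

d((-1, -7), (1, 7)) = 14.1421
d((-1, -7), (-2, -4)) = 3.1623 <-- minimum
d((-1, -7), (3, 10)) = 17.4642
d((1, 7), (-2, -4)) = 11.4018
d((1, 7), (3, 10)) = 3.6056
d((-2, -4), (3, 10)) = 14.8661

Closest pair: (-1, -7) and (-2, -4) with distance 3.1623

The closest pair is (-1, -7) and (-2, -4) with Euclidean distance 3.1623. For 4 points, brute-force pairwise comparison is shown above. For large n, the divide-and-conquer algorithm (sort by x, recurse on halves, check the dividing strip) achieves O(n log n).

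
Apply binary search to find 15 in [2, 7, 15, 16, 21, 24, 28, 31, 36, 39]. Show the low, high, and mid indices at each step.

Binary search for 15 in [2, 7, 15, 16, 21, 24, 28, 31, 36, 39]:

lo=0, hi=9, mid=4, arr[mid]=21 -> 21 > 15, search left half
lo=0, hi=3, mid=1, arr[mid]=7 -> 7 < 15, search right half
lo=2, hi=3, mid=2, arr[mid]=15 -> Found target at index 2!

Binary search finds 15 at index 2 after 3 comparisons. The search repeatedly halves the search space by comparing with the middle element.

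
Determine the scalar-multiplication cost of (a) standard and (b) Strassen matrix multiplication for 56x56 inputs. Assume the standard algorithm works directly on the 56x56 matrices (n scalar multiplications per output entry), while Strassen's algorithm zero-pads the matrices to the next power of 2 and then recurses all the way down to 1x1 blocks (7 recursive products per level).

Matrix multiplication for 56x56 matrices:

Strassen's algorithm requires power-of-2 dimensions. Pad 56x56 to 64x64 (next power of 2).

Standard algorithm: 56^3 = 175616 multiplications
Strassen's algorithm: 7^(log2(64)) = 7^6 = 117649 multiplications
Savings: 175616 - 117649 = 57967 multiplications

Standard: 175616 multiplications (56^3). Strassen: 117649 multiplications (7^6, after padding to 64x64). Strassen reduces 8 recursive multiplications to 7 at each level.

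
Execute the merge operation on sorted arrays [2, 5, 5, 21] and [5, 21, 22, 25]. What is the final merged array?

Merging process:

Compare 2 vs 5: take 2 from left. Merged: [2]
Compare 5 vs 5: take 5 from left. Merged: [2, 5]
Compare 5 vs 5: take 5 from left. Merged: [2, 5, 5]
Compare 21 vs 5: take 5 from right. Merged: [2, 5, 5, 5]
Compare 21 vs 21: take 21 from left. Merged: [2, 5, 5, 5, 21]
Append remaining from right: [21, 22, 25]. Merged: [2, 5, 5, 5, 21, 21, 22, 25]

Final merged array: [2, 5, 5, 5, 21, 21, 22, 25]
Total comparisons: 5

The merged array is [2, 5, 5, 5, 21, 21, 22, 25], requiring 5 comparisons. The merge step runs in O(n) time where n is the total number of elements.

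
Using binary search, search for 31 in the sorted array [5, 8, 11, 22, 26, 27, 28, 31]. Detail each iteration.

Binary search for 31 in [5, 8, 11, 22, 26, 27, 28, 31]:

lo=0, hi=7, mid=3, arr[mid]=22 -> 22 < 31, search right half
lo=4, hi=7, mid=5, arr[mid]=27 -> 27 < 31, search right half
lo=6, hi=7, mid=6, arr[mid]=28 -> 28 < 31, search right half
lo=7, hi=7, mid=7, arr[mid]=31 -> Found target at index 7!

Binary search finds 31 at index 7 after 4 comparisons. The search repeatedly halves the search space by comparing with the middle element.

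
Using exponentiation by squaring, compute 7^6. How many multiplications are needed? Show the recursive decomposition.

Computing 7^6 by squaring (build up from 7^1; each line after the first costs one multiplication):

7^1 = 7
7^2 = (7^1)^2 = 7^2 = 49
7^3 = 7 * 7^2 = 7 * 49 = 343
7^6 = (7^3)^2 = 343^2 = 117649

Result: 117649
Multiplications needed: 3 (3 lines after 7^1)

7^6 = 117649. Using exponentiation by squaring, this requires 3 multiplications. The key idea: if the exponent is even, square the half-power; if odd, multiply by the base once.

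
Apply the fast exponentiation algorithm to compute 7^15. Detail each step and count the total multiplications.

Computing 7^15 by squaring (build up from 7^1; each line after the first costs one multiplication):

7^1 = 7
7^2 = (7^1)^2 = 7^2 = 49
7^3 = 7 * 7^2 = 7 * 49 = 343
7^6 = (7^3)^2 = 343^2 = 117649
7^7 = 7 * 7^6 = 7 * 117649 = 823543
7^14 = (7^7)^2 = 823543^2 = 678223072849
7^15 = 7 * 7^14 = 7 * 678223072849 = 4747561509943

Result: 4747561509943
Multiplications needed: 6 (6 lines after 7^1)

7^15 = 4747561509943. Using exponentiation by squaring, this requires 6 multiplications. The key idea: if the exponent is even, square the half-power; if odd, multiply by the base once.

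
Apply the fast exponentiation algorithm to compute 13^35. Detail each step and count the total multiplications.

Computing 13^35 by squaring (build up from 13^1; each line after the first costs one multiplication):

13^1 = 13
13^2 = (13^1)^2 = 13^2 = 169
13^4 = (13^2)^2 = 169^2 = 28561
13^8 = (13^4)^2 = 28561^2 = 815730721
13^16 = (13^8)^2 = 815730721^2 = 665416609183179841
13^17 = 13 * 13^16 = 13 * 665416609183179841 = 8650415919381337933
13^34 = (13^17)^2 = 8650415919381337933^2 = 74829695578286078013428929473144712489
13^35 = 13 * 13^34 = 13 * 74829695578286078013428929473144712489 = 972786042517719014174576083150881262357

Result: 972786042517719014174576083150881262357
Multiplications needed: 7 (7 lines after 13^1)

13^35 = 972786042517719014174576083150881262357. Using exponentiation by squaring, this requires 7 multiplications. The key idea: if the exponent is even, square the half-power; if odd, multiply by the base once.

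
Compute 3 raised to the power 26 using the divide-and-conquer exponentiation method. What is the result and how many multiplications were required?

Computing 3^26 by squaring (build up from 3^1; each line after the first costs one multiplication):

3^1 = 3
3^2 = (3^1)^2 = 3^2 = 9
3^3 = 3 * 3^2 = 3 * 9 = 27
3^6 = (3^3)^2 = 27^2 = 729
3^12 = (3^6)^2 = 729^2 = 531441
3^13 = 3 * 3^12 = 3 * 531441 = 1594323
3^26 = (3^13)^2 = 1594323^2 = 2541865828329

Result: 2541865828329
Multiplications needed: 6 (6 lines after 3^1)

3^26 = 2541865828329. Using exponentiation by squaring, this requires 6 multiplications. The key idea: if the exponent is even, square the half-power; if odd, multiply by the base once.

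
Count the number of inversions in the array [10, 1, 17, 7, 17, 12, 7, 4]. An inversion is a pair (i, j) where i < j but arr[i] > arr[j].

Finding inversions in [10, 1, 17, 7, 17, 12, 7, 4]:

(0, 1): arr[0]=10 > arr[1]=1
(0, 3): arr[0]=10 > arr[3]=7
(0, 6): arr[0]=10 > arr[6]=7
(0, 7): arr[0]=10 > arr[7]=4
(2, 3): arr[2]=17 > arr[3]=7
(2, 5): arr[2]=17 > arr[5]=12
(2, 6): arr[2]=17 > arr[6]=7
(2, 7): arr[2]=17 > arr[7]=4
(3, 7): arr[3]=7 > arr[7]=4
(4, 5): arr[4]=17 > arr[5]=12
(4, 6): arr[4]=17 > arr[6]=7
(4, 7): arr[4]=17 > arr[7]=4
(5, 6): arr[5]=12 > arr[6]=7
(5, 7): arr[5]=12 > arr[7]=4
(6, 7): arr[6]=7 > arr[7]=4

Total inversions: 15

The array has 15 inversion(s): (0,1), (0,3), (0,6), (0,7), (2,3), (2,5), (2,6), (2,7), (3,7), (4,5), (4,6), (4,7), (5,6), (5,7), (6,7). Each pair (i,j) satisfies i < j and arr[i] > arr[j].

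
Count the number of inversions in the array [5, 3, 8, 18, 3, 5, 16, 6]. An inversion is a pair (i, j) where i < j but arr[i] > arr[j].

Finding inversions in [5, 3, 8, 18, 3, 5, 16, 6]:

(0, 1): arr[0]=5 > arr[1]=3
(0, 4): arr[0]=5 > arr[4]=3
(2, 4): arr[2]=8 > arr[4]=3
(2, 5): arr[2]=8 > arr[5]=5
(2, 7): arr[2]=8 > arr[7]=6
(3, 4): arr[3]=18 > arr[4]=3
(3, 5): arr[3]=18 > arr[5]=5
(3, 6): arr[3]=18 > arr[6]=16
(3, 7): arr[3]=18 > arr[7]=6
(6, 7): arr[6]=16 > arr[7]=6

Total inversions: 10

The array has 10 inversion(s): (0,1), (0,4), (2,4), (2,5), (2,7), (3,4), (3,5), (3,6), (3,7), (6,7). Each pair (i,j) satisfies i < j and arr[i] > arr[j].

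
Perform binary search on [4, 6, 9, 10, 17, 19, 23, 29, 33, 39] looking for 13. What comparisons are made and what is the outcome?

Binary search for 13 in [4, 6, 9, 10, 17, 19, 23, 29, 33, 39]:

lo=0, hi=9, mid=4, arr[mid]=17 -> 17 > 13, search left half
lo=0, hi=3, mid=1, arr[mid]=6 -> 6 < 13, search right half
lo=2, hi=3, mid=2, arr[mid]=9 -> 9 < 13, search right half
lo=3, hi=3, mid=3, arr[mid]=10 -> 10 < 13, search right half
lo=4 > hi=3, target 13 not found

Binary search determines that 13 is not in the array after 4 comparisons. The search space was exhausted without finding the target.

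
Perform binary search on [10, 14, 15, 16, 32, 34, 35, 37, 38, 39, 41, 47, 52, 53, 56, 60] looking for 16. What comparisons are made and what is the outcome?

Binary search for 16 in [10, 14, 15, 16, 32, 34, 35, 37, 38, 39, 41, 47, 52, 53, 56, 60]:

lo=0, hi=15, mid=7, arr[mid]=37 -> 37 > 16, search left half
lo=0, hi=6, mid=3, arr[mid]=16 -> Found target at index 3!

Binary search finds 16 at index 3 after 2 comparisons. The search repeatedly halves the search space by comparing with the middle element.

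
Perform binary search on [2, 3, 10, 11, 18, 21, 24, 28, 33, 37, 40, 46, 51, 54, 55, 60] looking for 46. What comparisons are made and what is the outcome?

Binary search for 46 in [2, 3, 10, 11, 18, 21, 24, 28, 33, 37, 40, 46, 51, 54, 55, 60]:

lo=0, hi=15, mid=7, arr[mid]=28 -> 28 < 46, search right half
lo=8, hi=15, mid=11, arr[mid]=46 -> Found target at index 11!

Binary search finds 46 at index 11 after 2 comparisons. The search repeatedly halves the search space by comparing with the middle element.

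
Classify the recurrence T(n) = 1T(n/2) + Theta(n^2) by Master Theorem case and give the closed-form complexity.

Master Theorem for T(n) = 1T(n/2) + O(n^2):

a = 1, b = 2, c = 2
log_b(a) = log_2(1) = 0.0000

Case 3: c = 2 > log_2(1) = 0.0000
T(n) = O(n^2) = O(n^2)

For T(n) = 1T(n/2) + O(n^2): log_2(1) = 0.0000. This is Case 3 of the Master Theorem (c > log_b(a), work dominated by root), giving O(n^2).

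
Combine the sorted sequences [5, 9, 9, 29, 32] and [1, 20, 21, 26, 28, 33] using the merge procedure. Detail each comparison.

Merging process:

Compare 5 vs 1: take 1 from right. Merged: [1]
Compare 5 vs 20: take 5 from left. Merged: [1, 5]
Compare 9 vs 20: take 9 from left. Merged: [1, 5, 9]
Compare 9 vs 20: take 9 from left. Merged: [1, 5, 9, 9]
Compare 29 vs 20: take 20 from right. Merged: [1, 5, 9, 9, 20]
Compare 29 vs 21: take 21 from right. Merged: [1, 5, 9, 9, 20, 21]
Compare 29 vs 26: take 26 from right. Merged: [1, 5, 9, 9, 20, 21, 26]
Compare 29 vs 28: take 28 from right. Merged: [1, 5, 9, 9, 20, 21, 26, 28]
Compare 29 vs 33: take 29 from left. Merged: [1, 5, 9, 9, 20, 21, 26, 28, 29]
Compare 32 vs 33: take 32 from left. Merged: [1, 5, 9, 9, 20, 21, 26, 28, 29, 32]
Append remaining from right: [33]. Merged: [1, 5, 9, 9, 20, 21, 26, 28, 29, 32, 33]

Final merged array: [1, 5, 9, 9, 20, 21, 26, 28, 29, 32, 33]
Total comparisons: 10

The merged array is [1, 5, 9, 9, 20, 21, 26, 28, 29, 32, 33], requiring 10 comparisons. The merge step runs in O(n) time where n is the total number of elements.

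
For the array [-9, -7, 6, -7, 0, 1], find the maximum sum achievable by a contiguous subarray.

Using Kadane's algorithm on [-9, -7, 6, -7, 0, 1]:

Scanning through the array:
Position 1 (value -7): max_ending_here = -7, max_so_far = -7
Position 2 (value 6): max_ending_here = 6, max_so_far = 6
Position 3 (value -7): max_ending_here = -1, max_so_far = 6
Position 4 (value 0): max_ending_here = 0, max_so_far = 6
Position 5 (value 1): max_ending_here = 1, max_so_far = 6

Maximum subarray: [6]
Maximum sum: 6

The maximum subarray is [6] with sum 6. This subarray runs from index 2 to index 2.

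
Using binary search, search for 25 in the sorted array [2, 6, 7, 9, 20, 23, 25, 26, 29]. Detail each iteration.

Binary search for 25 in [2, 6, 7, 9, 20, 23, 25, 26, 29]:

lo=0, hi=8, mid=4, arr[mid]=20 -> 20 < 25, search right half
lo=5, hi=8, mid=6, arr[mid]=25 -> Found target at index 6!

Binary search finds 25 at index 6 after 2 comparisons. The search repeatedly halves the search space by comparing with the middle element.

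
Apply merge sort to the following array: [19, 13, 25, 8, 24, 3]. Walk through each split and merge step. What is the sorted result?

Merge sort trace:

Split: [19, 13, 25, 8, 24, 3] -> [19, 13, 25] and [8, 24, 3]
  Split: [19, 13, 25] -> [19] and [13, 25]
    Split: [13, 25] -> [13] and [25]
    Merge: [13] + [25] -> [13, 25]
  Merge: [19] + [13, 25] -> [13, 19, 25]
  Split: [8, 24, 3] -> [8] and [24, 3]
    Split: [24, 3] -> [24] and [3]
    Merge: [24] + [3] -> [3, 24]
  Merge: [8] + [3, 24] -> [3, 8, 24]
Merge: [13, 19, 25] + [3, 8, 24] -> [3, 8, 13, 19, 24, 25]

Final sorted array: [3, 8, 13, 19, 24, 25]

The merge sort proceeds by recursively splitting the array and merging sorted halves.
After all merges, the sorted array is [3, 8, 13, 19, 24, 25].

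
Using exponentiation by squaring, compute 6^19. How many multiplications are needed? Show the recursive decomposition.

Computing 6^19 by squaring (build up from 6^1; each line after the first costs one multiplication):

6^1 = 6
6^2 = (6^1)^2 = 6^2 = 36
6^4 = (6^2)^2 = 36^2 = 1296
6^8 = (6^4)^2 = 1296^2 = 1679616
6^9 = 6 * 6^8 = 6 * 1679616 = 10077696
6^18 = (6^9)^2 = 10077696^2 = 101559956668416
6^19 = 6 * 6^18 = 6 * 101559956668416 = 609359740010496

Result: 609359740010496
Multiplications needed: 6 (6 lines after 6^1)

6^19 = 609359740010496. Using exponentiation by squaring, this requires 6 multiplications. The key idea: if the exponent is even, square the half-power; if odd, multiply by the base once.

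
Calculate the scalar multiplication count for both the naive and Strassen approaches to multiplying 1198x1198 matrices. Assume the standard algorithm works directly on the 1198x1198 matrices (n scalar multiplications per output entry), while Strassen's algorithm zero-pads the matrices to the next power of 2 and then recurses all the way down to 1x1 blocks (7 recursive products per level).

Matrix multiplication for 1198x1198 matrices:

Strassen's algorithm requires power-of-2 dimensions. Pad 1198x1198 to 2048x2048 (next power of 2).

Standard algorithm: 1198^3 = 1719374392 multiplications
Strassen's algorithm: 7^(log2(2048)) = 7^11 = 1977326743 multiplications
Difference: 1719374392 - 1977326743 = -257952351 (Strassen uses MORE here due to padding overhead — for small or just-over-power-of-2 n, padding can outweigh the per-level savings)

Standard: 1719374392 multiplications (1198^3). Strassen: 1977326743 multiplications (7^11, after padding to 2048x2048). Strassen reduces 8 recursive multiplications to 7 at each level.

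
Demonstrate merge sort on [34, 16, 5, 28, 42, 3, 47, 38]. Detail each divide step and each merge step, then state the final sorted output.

Merge sort trace:

Split: [34, 16, 5, 28, 42, 3, 47, 38] -> [34, 16, 5, 28] and [42, 3, 47, 38]
  Split: [34, 16, 5, 28] -> [34, 16] and [5, 28]
    Split: [34, 16] -> [34] and [16]
    Merge: [34] + [16] -> [16, 34]
    Split: [5, 28] -> [5] and [28]
    Merge: [5] + [28] -> [5, 28]
  Merge: [16, 34] + [5, 28] -> [5, 16, 28, 34]
  Split: [42, 3, 47, 38] -> [42, 3] and [47, 38]
    Split: [42, 3] -> [42] and [3]
    Merge: [42] + [3] -> [3, 42]
    Split: [47, 38] -> [47] and [38]
    Merge: [47] + [38] -> [38, 47]
  Merge: [3, 42] + [38, 47] -> [3, 38, 42, 47]
Merge: [5, 16, 28, 34] + [3, 38, 42, 47] -> [3, 5, 16, 28, 34, 38, 42, 47]

Final sorted array: [3, 5, 16, 28, 34, 38, 42, 47]

The merge sort proceeds by recursively splitting the array and merging sorted halves.
After all merges, the sorted array is [3, 5, 16, 28, 34, 38, 42, 47].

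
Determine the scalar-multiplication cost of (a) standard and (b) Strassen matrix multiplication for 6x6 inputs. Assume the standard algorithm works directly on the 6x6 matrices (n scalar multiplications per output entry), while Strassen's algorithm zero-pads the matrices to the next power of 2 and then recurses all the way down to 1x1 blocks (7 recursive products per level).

Matrix multiplication for 6x6 matrices:

Strassen's algorithm requires power-of-2 dimensions. Pad 6x6 to 8x8 (next power of 2).

Standard algorithm: 6^3 = 216 multiplications
Strassen's algorithm: 7^(log2(8)) = 7^3 = 343 multiplications
Difference: 216 - 343 = -127 (Strassen uses MORE here due to padding overhead — for small or just-over-power-of-2 n, padding can outweigh the per-level savings)

Standard: 216 multiplications (6^3). Strassen: 343 multiplications (7^3, after padding to 8x8). Strassen reduces 8 recursive multiplications to 7 at each level.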